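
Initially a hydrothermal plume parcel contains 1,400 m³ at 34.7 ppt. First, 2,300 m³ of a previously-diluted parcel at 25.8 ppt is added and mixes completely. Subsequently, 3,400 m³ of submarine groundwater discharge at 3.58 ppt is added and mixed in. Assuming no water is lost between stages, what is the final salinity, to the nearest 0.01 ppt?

Mass of salt is conserved:
Initial salt = 1,400×34.7 = 48,580
After stage 1: salt = 48,580 + 2,300×25.8 = 107,920; volume = 3,700 m³; S = 29.168 ppt
After stage 2: salt = 107,920 + 3,400×3.58 = 120,092; volume = 7,100 m³
S = 120,092 / 7,100 = 16.9144 ppt

16.91 ppt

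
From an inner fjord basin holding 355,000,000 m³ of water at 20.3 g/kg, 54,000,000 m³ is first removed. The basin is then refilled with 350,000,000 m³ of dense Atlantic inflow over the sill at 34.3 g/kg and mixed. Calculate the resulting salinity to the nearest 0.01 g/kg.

27.83 g/kg

Remaining after removal: 301,000,000 m³ at 20.3 g/kg (salt = 6,110,300,000)
After addition: salt = 6,110,300,000 + 350,000,000×34.3 = 18,115,300,000; volume = 651,000,000 m³
S = 18,115,300,000 / 651,000,000 = 27.8269 g/kg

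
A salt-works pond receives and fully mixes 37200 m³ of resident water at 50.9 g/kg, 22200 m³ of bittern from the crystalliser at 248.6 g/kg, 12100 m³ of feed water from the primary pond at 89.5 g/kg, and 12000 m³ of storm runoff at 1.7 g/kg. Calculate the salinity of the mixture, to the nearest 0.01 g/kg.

Weighted by volume,
salt = 37,200×50.9 + 22,200×248.6 + 12,100×89.5 + 12,000×1.7 = 1,893,480 + 5,518,920 + 1,082,950 + 20,400 = 8,515,750
volume = 37,200 + 22,200 + 12,100 + 12,000 = 83,500 m³
S = 8,515,750 / 83,500 = 101.985 g/kg

101.99 g/kg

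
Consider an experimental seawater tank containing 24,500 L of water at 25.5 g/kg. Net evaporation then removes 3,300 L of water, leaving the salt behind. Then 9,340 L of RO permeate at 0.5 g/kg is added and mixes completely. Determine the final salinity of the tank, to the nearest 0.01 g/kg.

After evaporation: salt = 24,500×25.5 = 624,750; volume = 24,500 − 3,300 = 21,200 L
After mixing: salt = 624,750 + 9,340×0.5 = 629,420; volume = 21,200 + 9,340 = 30,540 L
S = 629,420 / 30,540 = 20.6097 g/kg

20.61 g/kg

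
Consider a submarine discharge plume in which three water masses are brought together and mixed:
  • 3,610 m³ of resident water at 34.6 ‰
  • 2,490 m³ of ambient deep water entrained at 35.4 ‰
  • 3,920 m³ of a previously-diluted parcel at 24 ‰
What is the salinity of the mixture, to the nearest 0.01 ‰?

30.65 ‰

Conserving salt mass:
salt = 3,610×34.6 + 2,490×35.4 + 3,920×24 = 124,906 + 88,146 + 94,080 = 307,132
volume = 3,610 + 2,490 + 3,920 = 10,020 m³
S = 307,132 / 10,020 = 30.6519 ‰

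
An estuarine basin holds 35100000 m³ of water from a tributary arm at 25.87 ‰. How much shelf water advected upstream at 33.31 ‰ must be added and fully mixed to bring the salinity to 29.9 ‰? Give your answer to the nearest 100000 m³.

41500000 m³

Salt balance: 35,100,000×25.87 + V×33.31 = (35,100,000+V)×29.9
908,037,000 + 33.31V = 1,049,490,000 + 29.9V
141,453,000 = 3.41V
V = 41,481,818.18 m³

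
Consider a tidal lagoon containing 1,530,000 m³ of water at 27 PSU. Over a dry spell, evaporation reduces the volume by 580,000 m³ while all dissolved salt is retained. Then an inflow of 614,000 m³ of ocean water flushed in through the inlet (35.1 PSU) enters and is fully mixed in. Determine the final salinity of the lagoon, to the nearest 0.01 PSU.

After evaporation: salt = 1,530,000×27 = 41,310,000; volume = 1,530,000 − 580,000 = 950,000 m³
After mixing: salt = 41,310,000 + 614,000×35.1 = 62,861,400; volume = 950,000 + 614,000 = 1,564,000 m³
S = 62,861,400 / 1,564,000 = 40.1927 PSU

40.19 PSU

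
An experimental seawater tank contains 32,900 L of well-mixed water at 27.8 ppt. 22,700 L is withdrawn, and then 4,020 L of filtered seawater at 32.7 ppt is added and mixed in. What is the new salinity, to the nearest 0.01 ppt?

Remaining after removal: 10,200 L at 27.8 ppt (salt = 283,560)
After addition: salt = 283,560 + 4,020×32.7 = 415,014; volume = 14,220 L
S = 415,014 / 14,220 = 29.1852 ppt

29.19 ppt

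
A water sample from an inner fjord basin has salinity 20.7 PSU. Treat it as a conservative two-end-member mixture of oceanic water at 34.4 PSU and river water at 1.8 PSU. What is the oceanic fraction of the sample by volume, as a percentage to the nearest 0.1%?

Let g be the oceanic fraction. Salt balance per unit volume:
g×34.4 + (1−g)×1.8 = 20.7
g = (20.7 − 1.8) / (34.4 − 1.8) = 18.9/32.6 = 0.5798

58.0%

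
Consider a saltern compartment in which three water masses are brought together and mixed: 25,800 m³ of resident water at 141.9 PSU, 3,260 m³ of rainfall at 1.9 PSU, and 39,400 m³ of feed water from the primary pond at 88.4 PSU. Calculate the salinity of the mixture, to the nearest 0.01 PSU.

Weighted by volume,
salt = 25,800×141.9 + 3,260×1.9 + 39,400×88.4 = 3,661,020 + 6,194 + 3,482,960 = 7,150,174
volume = 25,800 + 3,260 + 39,400 = 68,460 m³
S = 7,150,174 / 68,460 = 104.4431 PSU

104.44 PSU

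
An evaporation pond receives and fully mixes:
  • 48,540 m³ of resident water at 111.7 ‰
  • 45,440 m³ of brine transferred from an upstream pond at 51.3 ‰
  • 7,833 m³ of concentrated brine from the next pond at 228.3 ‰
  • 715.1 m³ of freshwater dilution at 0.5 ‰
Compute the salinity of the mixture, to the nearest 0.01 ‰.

93.06 ‰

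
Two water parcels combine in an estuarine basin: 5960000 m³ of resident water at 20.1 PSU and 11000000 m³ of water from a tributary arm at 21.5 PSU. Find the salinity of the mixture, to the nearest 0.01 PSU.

21.01 PSU

Salt balance:
salt = 5,960,000×20.1 + 11,000,000×21.5 = 119,796,000 + 236,500,000 = 356,296,000
volume = 5,960,000 + 11,000,000 = 16,960,000 m³
S = 356,296,000 / 16,960,000 = 21.008 PSU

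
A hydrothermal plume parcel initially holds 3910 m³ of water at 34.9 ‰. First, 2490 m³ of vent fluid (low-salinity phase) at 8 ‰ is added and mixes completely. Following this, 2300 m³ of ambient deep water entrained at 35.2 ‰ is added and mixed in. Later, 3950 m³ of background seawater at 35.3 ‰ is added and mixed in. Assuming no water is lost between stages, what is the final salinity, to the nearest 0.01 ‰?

29.78 ‰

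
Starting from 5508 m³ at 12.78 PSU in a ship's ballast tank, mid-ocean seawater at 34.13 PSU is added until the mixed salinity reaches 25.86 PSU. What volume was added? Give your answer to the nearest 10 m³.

Salt balance: 5,508×12.78 + V×34.13 = (5,508+V)×25.86
70,392.24 + 34.13V = 142,436.88 + 25.86V
72,044.64 = 8.27V
V = 8,711.56 m³

8710 m³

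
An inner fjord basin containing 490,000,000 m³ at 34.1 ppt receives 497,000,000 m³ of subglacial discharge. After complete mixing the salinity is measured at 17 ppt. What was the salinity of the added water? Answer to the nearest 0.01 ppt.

0.14 ppt

Salt balance: 490,000,000×34.1 + 497,000,000×S = 987,000,000×17
16,709,000,000 + 497,000,000·S = 16,779,000,000
S = (16,779,000,000 − 16,709,000,000) / 497,000,000 = 0.1408 ppt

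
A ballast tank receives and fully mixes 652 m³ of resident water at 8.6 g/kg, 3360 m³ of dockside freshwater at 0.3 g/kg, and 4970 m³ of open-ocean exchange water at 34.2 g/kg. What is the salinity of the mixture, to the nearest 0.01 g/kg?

19.66 g/kg

Total salt / total volume:
salt = 652×8.6 + 3,360×0.3 + 4,970×34.2 = 5,607.2 + 1,008 + 169,974 = 176,589.2
volume = 652 + 3,360 + 4,970 = 8,982 m³
S = 176,589.2 / 8,982 = 19.6603 g/kg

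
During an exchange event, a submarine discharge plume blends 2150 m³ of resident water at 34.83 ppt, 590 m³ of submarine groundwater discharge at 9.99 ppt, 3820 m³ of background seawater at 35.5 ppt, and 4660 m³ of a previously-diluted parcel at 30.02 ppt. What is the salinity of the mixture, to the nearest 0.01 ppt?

Salt balance:
salt = 2,150×34.83 + 590×9.99 + 3,820×35.5 + 4,660×30.02 = 74,884.5 + 5,894.1 + 135,610 + 139,893.2 = 356,281.8
volume = 2,150 + 590 + 3,820 + 4,660 = 11,220 m³
S = 356,281.8 / 11,220 = 31.7542 ppt

31.75 ppt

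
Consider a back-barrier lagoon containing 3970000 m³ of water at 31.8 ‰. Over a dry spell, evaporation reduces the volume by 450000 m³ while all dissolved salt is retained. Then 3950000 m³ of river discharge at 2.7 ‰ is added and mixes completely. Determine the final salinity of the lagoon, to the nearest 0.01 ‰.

18.33 ‰

After evaporation: salt = 3,970,000×31.8 = 126,246,000; volume = 3,970,000 − 450,000 = 3,520,000 m³
After mixing: salt = 126,246,000 + 3,950,000×2.7 = 136,911,000; volume = 3,520,000 + 3,950,000 = 7,470,000 m³
S = 136,911,000 / 7,470,000 = 18.3281 ‰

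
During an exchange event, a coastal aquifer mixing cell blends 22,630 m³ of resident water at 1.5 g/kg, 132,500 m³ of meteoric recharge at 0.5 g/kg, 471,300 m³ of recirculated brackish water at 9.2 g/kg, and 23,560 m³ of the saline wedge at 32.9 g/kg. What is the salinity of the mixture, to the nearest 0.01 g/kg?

By conservation of dissolved salt,
salt = 22,630×1.5 + 132,500×0.5 + 471,300×9.2 + 23,560×32.9 = 33,945 + 66,250 + 4,335,960 + 775,124 = 5,211,279
volume = 22,630 + 132,500 + 471,300 + 23,560 = 649,990 m³
S = 5,211,279 / 649,990 = 8.0175 g/kg

8.02 g/kg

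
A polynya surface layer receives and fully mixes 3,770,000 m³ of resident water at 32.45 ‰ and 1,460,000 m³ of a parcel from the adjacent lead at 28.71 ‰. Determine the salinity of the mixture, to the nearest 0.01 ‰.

31.41 ‰

Total salt / total volume:
salt = 3,770,000×32.45 + 1,460,000×28.71 = 122,336,500 + 41,916,600 = 164,253,100
volume = 3,770,000 + 1,460,000 = 5,230,000 m³
S = 164,253,100 / 5,230,000 = 31.4059 ‰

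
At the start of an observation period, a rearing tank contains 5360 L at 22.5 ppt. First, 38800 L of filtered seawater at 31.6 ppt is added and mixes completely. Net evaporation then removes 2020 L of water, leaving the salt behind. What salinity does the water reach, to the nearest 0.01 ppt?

After mixing: salt = 5,360×22.5 + 38,800×31.6 = 1,346,680; volume = 44,160 L
After evaporation: salt unchanged = 1,346,680; volume = 44,160 − 2,020 = 42,140 L
S = 1,346,680 / 42,140 = 31.9573 ppt

31.96 ppt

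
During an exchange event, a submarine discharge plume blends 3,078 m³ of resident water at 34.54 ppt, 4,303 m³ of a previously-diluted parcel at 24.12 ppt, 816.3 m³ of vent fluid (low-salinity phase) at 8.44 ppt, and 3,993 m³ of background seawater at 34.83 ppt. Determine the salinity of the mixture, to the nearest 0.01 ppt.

29.21 ppt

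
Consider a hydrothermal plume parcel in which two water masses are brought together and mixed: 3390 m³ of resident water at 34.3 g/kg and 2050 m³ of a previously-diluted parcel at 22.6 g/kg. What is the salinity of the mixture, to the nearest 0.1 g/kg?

Weighted by volume,
salt = 3,390×34.3 + 2,050×22.6 = 116,277 + 46,330 = 162,607
volume = 3,390 + 2,050 = 5,440 m³
S = 162,607 / 5,440 = 29.891 g/kg

29.9 g/kg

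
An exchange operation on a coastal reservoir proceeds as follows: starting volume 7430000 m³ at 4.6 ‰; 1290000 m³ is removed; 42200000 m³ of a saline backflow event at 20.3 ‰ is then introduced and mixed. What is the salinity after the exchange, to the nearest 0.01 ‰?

18.31 ‰

Remaining after removal: 6,140,000 m³ at 4.6 ‰ (salt = 28,244,000)
After addition: salt = 28,244,000 + 42,200,000×20.3 = 884,904,000; volume = 48,340,000 m³
S = 884,904,000 / 48,340,000 = 18.3058 ‰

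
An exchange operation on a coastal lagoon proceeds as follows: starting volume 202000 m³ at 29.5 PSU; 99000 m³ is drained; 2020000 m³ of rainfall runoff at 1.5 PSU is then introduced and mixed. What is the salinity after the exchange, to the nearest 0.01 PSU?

Remaining after removal: 103,000 m³ at 29.5 PSU (salt = 3,038,500)
After addition: salt = 3,038,500 + 2,020,000×1.5 = 6,068,500; volume = 2,123,000 m³
S = 6,068,500 / 2,123,000 = 2.8585 PSU

2.86 PSU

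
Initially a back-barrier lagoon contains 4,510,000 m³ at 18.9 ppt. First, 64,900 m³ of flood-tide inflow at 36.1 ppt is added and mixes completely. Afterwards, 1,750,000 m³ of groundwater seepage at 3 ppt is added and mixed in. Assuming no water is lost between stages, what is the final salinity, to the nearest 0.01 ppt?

Conserving salt mass:
Initial salt = 4,510,000×18.9 = 85,239,000
After stage 1: salt = 85,239,000 + 64,900×36.1 = 87,581,890; volume = 4,574,900 m³; S = 19.144 ppt
After stage 2: salt = 87,581,890 + 1,750,000×3 = 92,831,890; volume = 6,324,900 m³
S = 92,831,890 / 6,324,900 = 14.6772 ppt

14.68 ppt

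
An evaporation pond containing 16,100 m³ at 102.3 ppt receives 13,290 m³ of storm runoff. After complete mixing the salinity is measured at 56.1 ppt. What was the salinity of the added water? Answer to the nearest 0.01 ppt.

Salt balance: 16,100×102.3 + 13,290×S = 29,390×56.1
1,647,030 + 13,290·S = 1,648,779
S = (1,648,779 − 1,647,030) / 13,290 = 0.1316 ppt

0.13 ppt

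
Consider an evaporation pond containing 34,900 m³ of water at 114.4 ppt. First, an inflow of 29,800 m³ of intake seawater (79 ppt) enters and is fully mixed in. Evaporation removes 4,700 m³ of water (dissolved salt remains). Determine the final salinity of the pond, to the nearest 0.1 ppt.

105.8 ppt

After mixing: salt = 34,900×114.4 + 29,800×79 = 6,346,760; volume = 64,700 m³
After evaporation: salt unchanged = 6,346,760; volume = 64,700 − 4,700 = 60,000 m³
S = 6,346,760 / 60,000 = 105.7793 ppt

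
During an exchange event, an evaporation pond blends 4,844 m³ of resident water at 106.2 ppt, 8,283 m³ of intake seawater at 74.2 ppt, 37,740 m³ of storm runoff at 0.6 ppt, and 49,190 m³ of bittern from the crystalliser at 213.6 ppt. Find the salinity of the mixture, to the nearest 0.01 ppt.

Conserving salt mass:
salt = 4,844×106.2 + 8,283×74.2 + 37,740×0.6 + 49,190×213.6 = 514,432.8 + 614,598.6 + 22,644 + 10,506,984 = 11,658,659.4
volume = 4,844 + 8,283 + 37,740 + 49,190 = 100,057 m³
S = 11,658,659.4 / 100,057 = 116.5202 ppt

116.52 ppt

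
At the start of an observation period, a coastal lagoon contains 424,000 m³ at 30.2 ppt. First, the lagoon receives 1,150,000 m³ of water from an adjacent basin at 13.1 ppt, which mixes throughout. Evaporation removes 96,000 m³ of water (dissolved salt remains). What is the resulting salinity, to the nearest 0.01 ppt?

18.86 ppt

After mixing: salt = 424,000×30.2 + 1,150,000×13.1 = 27,869,800; volume = 1,574,000 m³
After evaporation: salt unchanged = 27,869,800; volume = 1,574,000 − 96,000 = 1,478,000 m³
S = 27,869,800 / 1,478,000 = 18.8564 ppt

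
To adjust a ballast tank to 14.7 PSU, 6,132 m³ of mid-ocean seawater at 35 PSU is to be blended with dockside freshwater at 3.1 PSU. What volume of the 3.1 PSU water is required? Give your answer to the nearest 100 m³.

10700 m³

Salt balance: 6,132×35 + V×3.1 = (6,132+V)×14.7
214,620 + 3.1V = 90,140.4 + 14.7V
124,479.6 = 11.6V
V = 10,731 m³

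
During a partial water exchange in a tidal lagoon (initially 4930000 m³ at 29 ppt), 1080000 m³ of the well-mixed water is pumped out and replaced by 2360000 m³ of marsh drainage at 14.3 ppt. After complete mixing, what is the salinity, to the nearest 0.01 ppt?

23.41 ppt

Remaining after removal: 3,850,000 m³ at 29 ppt (salt = 111,650,000)
After addition: salt = 111,650,000 + 2,360,000×14.3 = 145,398,000; volume = 6,210,000 m³
S = 145,398,000 / 6,210,000 = 23.4135 ppt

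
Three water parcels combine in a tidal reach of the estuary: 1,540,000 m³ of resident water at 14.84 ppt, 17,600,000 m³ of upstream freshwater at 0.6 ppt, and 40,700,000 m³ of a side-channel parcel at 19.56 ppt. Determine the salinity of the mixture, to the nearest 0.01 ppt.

13.86 ppt

Weighted by volume,
salt = 1,540,000×14.84 + 17,600,000×0.6 + 40,700,000×19.56 = 22,853,600 + 10,560,000 + 796,092,000 = 829,505,600
volume = 1,540,000 + 17,600,000 + 40,700,000 = 59,840,000 m³
S = 829,505,600 / 59,840,000 = 13.8621 ppt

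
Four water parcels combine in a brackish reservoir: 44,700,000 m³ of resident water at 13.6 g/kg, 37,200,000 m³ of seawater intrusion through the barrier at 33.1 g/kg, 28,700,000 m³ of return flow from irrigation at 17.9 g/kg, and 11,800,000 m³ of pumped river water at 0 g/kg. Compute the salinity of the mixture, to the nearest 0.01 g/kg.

19.22 g/kg

Total salt / total volume:
salt = 44,700,000×13.6 + 37,200,000×33.1 + 28,700,000×17.9 + 11,800,000×0 = 607,920,000 + 1,231,320,000 + 513,730,000 + 0 = 2,352,970,000
volume = 44,700,000 + 37,200,000 + 28,700,000 + 11,800,000 = 122,400,000 m³
S = 2,352,970,000 / 122,400,000 = 19.2236 g/kg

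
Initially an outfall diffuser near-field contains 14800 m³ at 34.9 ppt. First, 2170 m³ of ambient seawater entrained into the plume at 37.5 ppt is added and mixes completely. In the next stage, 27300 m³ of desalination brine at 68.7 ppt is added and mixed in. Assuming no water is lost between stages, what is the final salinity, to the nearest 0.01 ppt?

55.87 ppt

Weighted by volume,
Initial salt = 14,800×34.9 = 516,520
After stage 1: salt = 516,520 + 2,170×37.5 = 597,895; volume = 16,970 m³; S = 35.232 ppt
After stage 2: salt = 597,895 + 27,300×68.7 = 2,473,405; volume = 44,270 m³
S = 2,473,405 / 44,270 = 55.8709 ppt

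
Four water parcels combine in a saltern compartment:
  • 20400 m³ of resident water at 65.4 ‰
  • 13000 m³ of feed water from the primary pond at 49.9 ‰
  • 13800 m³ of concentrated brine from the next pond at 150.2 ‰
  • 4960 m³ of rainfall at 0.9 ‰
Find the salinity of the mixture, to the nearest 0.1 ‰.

77.8 ‰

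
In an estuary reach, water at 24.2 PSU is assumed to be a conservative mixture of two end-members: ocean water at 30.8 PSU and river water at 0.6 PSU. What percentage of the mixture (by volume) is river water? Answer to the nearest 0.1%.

21.9%

Let f be the freshwater fraction. Salt balance per unit volume:
f×0.6 + (1−f)×30.8 = 24.2
f = (30.8 − 24.2) / (30.8 − 0.6) = 6.6/30.2 = 0.2185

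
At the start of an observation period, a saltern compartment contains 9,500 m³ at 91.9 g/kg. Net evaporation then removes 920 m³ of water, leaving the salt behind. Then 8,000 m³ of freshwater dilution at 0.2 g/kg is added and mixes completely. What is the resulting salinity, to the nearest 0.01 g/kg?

52.75 g/kg

After evaporation: salt = 9,500×91.9 = 873,050; volume = 9,500 − 920 = 8,580 m³
After mixing: salt = 873,050 + 8,000×0.2 = 874,650; volume = 8,580 + 8,000 = 16,580 m³
S = 874,650 / 16,580 = 52.7533 g/kg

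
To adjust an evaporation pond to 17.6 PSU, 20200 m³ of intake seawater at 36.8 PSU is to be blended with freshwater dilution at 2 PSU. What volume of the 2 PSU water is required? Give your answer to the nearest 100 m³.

Salt balance: 20,200×36.8 + V×2 = (20,200+V)×17.6
743,360 + 2V = 355,520 + 17.6V
387,840 = 15.6V
V = 24,861.54 m³

24900 m³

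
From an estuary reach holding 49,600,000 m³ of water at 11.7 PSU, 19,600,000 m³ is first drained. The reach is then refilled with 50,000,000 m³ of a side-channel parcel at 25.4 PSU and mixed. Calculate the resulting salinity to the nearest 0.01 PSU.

Remaining after removal: 30,000,000 m³ at 11.7 PSU (salt = 351,000,000)
After addition: salt = 351,000,000 + 50,000,000×25.4 = 1,621,000,000; volume = 80,000,000 m³
S = 1,621,000,000 / 80,000,000 = 20.2625 PSU

20.26 PSU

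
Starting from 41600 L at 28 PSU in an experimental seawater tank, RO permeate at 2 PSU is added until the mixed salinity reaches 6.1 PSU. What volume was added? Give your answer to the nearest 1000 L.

Salt balance: 41,600×28 + V×2 = (41,600+V)×6.1
1,164,800 + 2V = 253,760 + 6.1V
911,040 = 4.1V
V = 222,204.88 L

222000 L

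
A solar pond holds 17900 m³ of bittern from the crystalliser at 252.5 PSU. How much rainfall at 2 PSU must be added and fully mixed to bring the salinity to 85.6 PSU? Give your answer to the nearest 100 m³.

35700 m³

Salt balance: 17,900×252.5 + V×2 = (17,900+V)×85.6
4,519,750 + 2V = 1,532,240 + 85.6V
2,987,510 = 83.6V
V = 35,735.77 m³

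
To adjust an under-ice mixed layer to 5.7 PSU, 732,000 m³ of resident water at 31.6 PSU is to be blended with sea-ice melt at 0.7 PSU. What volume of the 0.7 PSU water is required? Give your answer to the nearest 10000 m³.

3790000 m³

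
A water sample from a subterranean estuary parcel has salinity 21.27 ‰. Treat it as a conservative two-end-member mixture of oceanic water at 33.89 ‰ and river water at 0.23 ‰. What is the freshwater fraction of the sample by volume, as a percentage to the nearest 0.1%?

37.5%

Let f be the freshwater fraction. Salt balance per unit volume:
f×0.23 + (1−f)×33.89 = 21.27
f = (33.89 − 21.27) / (33.89 − 0.23) = 12.62/33.66 = 0.3749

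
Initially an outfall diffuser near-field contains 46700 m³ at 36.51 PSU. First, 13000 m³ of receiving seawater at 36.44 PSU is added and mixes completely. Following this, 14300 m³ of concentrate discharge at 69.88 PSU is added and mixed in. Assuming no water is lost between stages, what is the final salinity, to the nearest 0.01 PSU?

42.95 PSU

Total salt / total volume:
Initial salt = 46,700×36.51 = 1,705,017
After stage 1: salt = 1,705,017 + 13,000×36.44 = 2,178,737; volume = 59,700 m³; S = 36.495 PSU
After stage 2: salt = 2,178,737 + 14,300×69.88 = 3,178,021; volume = 74,000 m³
S = 3,178,021 / 74,000 = 42.9462 PSU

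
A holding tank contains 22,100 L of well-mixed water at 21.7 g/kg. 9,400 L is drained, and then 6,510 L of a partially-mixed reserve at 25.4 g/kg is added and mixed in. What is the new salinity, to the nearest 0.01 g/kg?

Remaining after removal: 12,700 L at 21.7 g/kg (salt = 275,590)
After addition: salt = 275,590 + 6,510×25.4 = 440,944; volume = 19,210 L
S = 440,944 / 19,210 = 22.9539 g/kg

22.95 g/kg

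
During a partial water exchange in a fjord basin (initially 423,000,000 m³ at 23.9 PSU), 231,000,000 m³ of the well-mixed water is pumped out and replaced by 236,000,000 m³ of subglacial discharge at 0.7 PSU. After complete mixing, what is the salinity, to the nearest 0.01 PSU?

11.11 PSU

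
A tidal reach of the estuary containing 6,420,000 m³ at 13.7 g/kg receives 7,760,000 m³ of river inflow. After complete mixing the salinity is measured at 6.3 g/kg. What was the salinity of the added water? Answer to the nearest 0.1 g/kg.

0.2 g/kg

Salt balance: 6,420,000×13.7 + 7,760,000×S = 14,180,000×6.3
87,954,000 + 7,760,000·S = 89,334,000
S = (89,334,000 − 87,954,000) / 7,760,000 = 0.1778 g/kg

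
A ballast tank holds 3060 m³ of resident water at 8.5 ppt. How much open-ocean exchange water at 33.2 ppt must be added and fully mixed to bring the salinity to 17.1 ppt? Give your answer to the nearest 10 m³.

Salt balance: 3,060×8.5 + V×33.2 = (3,060+V)×17.1
26,010 + 33.2V = 52,326 + 17.1V
26,316 = 16.1V
V = 1,634.53 m³

1630 m³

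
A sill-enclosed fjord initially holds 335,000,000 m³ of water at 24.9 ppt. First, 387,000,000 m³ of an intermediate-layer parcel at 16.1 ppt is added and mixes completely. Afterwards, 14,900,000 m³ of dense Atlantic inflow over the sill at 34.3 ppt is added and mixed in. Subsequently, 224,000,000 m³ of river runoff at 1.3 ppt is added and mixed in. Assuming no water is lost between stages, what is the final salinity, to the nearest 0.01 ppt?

Total salt / total volume:
Initial salt = 335,000,000×24.9 = 8,341,500,000
After stage 1: salt = 8,341,500,000 + 387,000,000×16.1 = 14,572,200,000; volume = 722,000,000 m³; S = 20.183 ppt
After stage 2: salt = 14,572,200,000 + 14,900,000×34.3 = 15,083,270,000; volume = 736,900,000 m³; S = 20.469 ppt
After stage 3: salt = 15,083,270,000 + 224,000,000×1.3 = 15,374,470,000; volume = 960,900,000 m³
S = 15,374,470,000 / 960,900,000 = 16.0001 ppt

16.00 ppt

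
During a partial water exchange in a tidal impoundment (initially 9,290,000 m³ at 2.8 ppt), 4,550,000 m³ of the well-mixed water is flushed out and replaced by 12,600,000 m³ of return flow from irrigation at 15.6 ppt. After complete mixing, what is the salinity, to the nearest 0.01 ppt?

Remaining after removal: 4,740,000 m³ at 2.8 ppt (salt = 13,272,000)
After addition: salt = 13,272,000 + 12,600,000×15.6 = 209,832,000; volume = 17,340,000 m³
S = 209,832,000 / 17,340,000 = 12.101 ppt

12.10 ppt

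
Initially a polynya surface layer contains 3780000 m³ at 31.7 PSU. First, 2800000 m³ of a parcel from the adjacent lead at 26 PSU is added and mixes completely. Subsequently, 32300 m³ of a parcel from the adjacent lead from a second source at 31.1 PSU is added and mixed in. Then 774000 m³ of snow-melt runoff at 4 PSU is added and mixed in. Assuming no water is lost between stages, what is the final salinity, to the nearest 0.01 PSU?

Salt balance:
Initial salt = 3,780,000×31.7 = 119,826,000
After stage 1: salt = 119,826,000 + 2,800,000×26 = 192,626,000; volume = 6,580,000 m³; S = 29.274 PSU
After stage 2: salt = 192,626,000 + 32,300×31.1 = 193,630,530; volume = 6,612,300 m³; S = 29.283 PSU
After stage 3: salt = 193,630,530 + 774,000×4 = 196,726,530; volume = 7,386,300 m³
S = 196,726,530 / 7,386,300 = 26.634 PSU

26.63 PSU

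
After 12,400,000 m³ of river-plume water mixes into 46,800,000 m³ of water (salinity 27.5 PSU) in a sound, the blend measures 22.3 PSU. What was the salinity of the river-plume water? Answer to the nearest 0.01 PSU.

2.67 PSU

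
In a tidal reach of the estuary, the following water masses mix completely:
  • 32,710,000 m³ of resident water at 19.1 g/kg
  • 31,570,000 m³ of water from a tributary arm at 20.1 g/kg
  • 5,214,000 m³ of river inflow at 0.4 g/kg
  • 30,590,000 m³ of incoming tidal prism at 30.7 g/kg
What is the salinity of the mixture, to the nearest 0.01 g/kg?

Conserving salt mass:
salt = 32,710,000×19.1 + 31,570,000×20.1 + 5,214,000×0.4 + 30,590,000×30.7 = 624,761,000 + 634,557,000 + 2,085,600 + 939,113,000 = 2,200,516,600
volume = 32,710,000 + 31,570,000 + 5,214,000 + 30,590,000 = 100,084,000 m³
S = 2,200,516,600 / 100,084,000 = 21.9867 g/kg

21.99 g/kg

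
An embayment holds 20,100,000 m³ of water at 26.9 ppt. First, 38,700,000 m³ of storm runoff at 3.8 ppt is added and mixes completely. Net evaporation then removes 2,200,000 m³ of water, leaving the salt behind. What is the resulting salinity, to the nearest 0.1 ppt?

After mixing: salt = 20,100,000×26.9 + 38,700,000×3.8 = 687,750,000; volume = 58,800,000 m³
After evaporation: salt unchanged = 687,750,000; volume = 58,800,000 − 2,200,000 = 56,600,000 m³
S = 687,750,000 / 56,600,000 = 12.1511 ppt

12.2 ppt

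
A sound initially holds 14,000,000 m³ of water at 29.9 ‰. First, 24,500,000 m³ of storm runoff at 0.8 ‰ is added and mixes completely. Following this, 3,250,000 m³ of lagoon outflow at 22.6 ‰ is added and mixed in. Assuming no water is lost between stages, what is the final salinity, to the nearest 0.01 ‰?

12.26 ‰

Salt balance:
Initial salt = 14,000,000×29.9 = 418,600,000
After stage 1: salt = 418,600,000 + 24,500,000×0.8 = 438,200,000; volume = 38,500,000 m³; S = 11.382 ‰
After stage 2: salt = 438,200,000 + 3,250,000×22.6 = 511,650,000; volume = 41,750,000 m³
S = 511,650,000 / 41,750,000 = 12.2551 ‰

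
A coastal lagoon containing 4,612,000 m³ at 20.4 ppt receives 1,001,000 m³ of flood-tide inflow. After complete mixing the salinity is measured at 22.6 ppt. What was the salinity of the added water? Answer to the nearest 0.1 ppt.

Salt balance: 4,612,000×20.4 + 1,001,000×S = 5,613,000×22.6
94,084,800 + 1,001,000·S = 126,853,800
S = (126,853,800 − 94,084,800) / 1,001,000 = 32.7363 ppt

32.7 ppt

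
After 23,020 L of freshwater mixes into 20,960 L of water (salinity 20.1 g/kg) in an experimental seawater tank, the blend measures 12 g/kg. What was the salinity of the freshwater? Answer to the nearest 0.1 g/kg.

4.6 g/kg

Salt balance: 20,960×20.1 + 23,020×S = 43,980×12
421,296 + 23,020·S = 527,760
S = (527,760 − 421,296) / 23,020 = 4.6248 g/kg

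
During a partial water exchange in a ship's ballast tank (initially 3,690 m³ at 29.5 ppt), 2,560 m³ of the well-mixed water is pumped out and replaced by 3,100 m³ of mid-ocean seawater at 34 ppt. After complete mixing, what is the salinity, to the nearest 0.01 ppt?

Remaining after removal: 1,130 m³ at 29.5 ppt (salt = 33,335)
After addition: salt = 33,335 + 3,100×34 = 138,735; volume = 4,230 m³
S = 138,735 / 4,230 = 32.7979 ppt

32.80 ppt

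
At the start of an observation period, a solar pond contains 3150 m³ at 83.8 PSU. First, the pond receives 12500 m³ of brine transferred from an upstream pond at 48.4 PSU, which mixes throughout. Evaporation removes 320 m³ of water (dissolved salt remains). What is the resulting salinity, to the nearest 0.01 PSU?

56.68 PSU

After mixing: salt = 3,150×83.8 + 12,500×48.4 = 868,970; volume = 15,650 m³
After evaporation: salt unchanged = 868,970; volume = 15,650 − 320 = 15,330 m³
S = 868,970 / 15,330 = 56.6843 PSU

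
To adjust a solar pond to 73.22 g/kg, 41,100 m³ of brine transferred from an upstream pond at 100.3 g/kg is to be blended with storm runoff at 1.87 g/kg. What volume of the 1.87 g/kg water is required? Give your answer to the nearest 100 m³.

15600 m³

Salt balance: 41,100×100.3 + V×1.87 = (41,100+V)×73.22
4,122,330 + 1.87V = 3,009,342 + 73.22V
1,112,988 = 71.35V
V = 15,598.99 m³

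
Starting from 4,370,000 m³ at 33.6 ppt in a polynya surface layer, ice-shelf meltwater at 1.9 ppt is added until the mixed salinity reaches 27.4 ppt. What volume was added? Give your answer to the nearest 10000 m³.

1060000 m³

Salt balance: 4,370,000×33.6 + V×1.9 = (4,370,000+V)×27.4
146,832,000 + 1.9V = 119,738,000 + 27.4V
27,094,000 = 25.5V
V = 1,062,509.8 m³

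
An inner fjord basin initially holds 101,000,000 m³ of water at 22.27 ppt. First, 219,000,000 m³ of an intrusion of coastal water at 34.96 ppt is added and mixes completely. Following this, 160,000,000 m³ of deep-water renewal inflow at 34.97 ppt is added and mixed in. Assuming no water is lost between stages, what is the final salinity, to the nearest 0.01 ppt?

Weighted by volume,
Initial salt = 101,000,000×22.27 = 2,249,270,000
After stage 1: salt = 2,249,270,000 + 219,000,000×34.96 = 9,905,510,000; volume = 320,000,000 m³; S = 30.955 ppt
After stage 2: salt = 9,905,510,000 + 160,000,000×34.97 = 15,500,710,000; volume = 480,000,000 m³
S = 15,500,710,000 / 480,000,000 = 32.2931 ppt

32.29 ppt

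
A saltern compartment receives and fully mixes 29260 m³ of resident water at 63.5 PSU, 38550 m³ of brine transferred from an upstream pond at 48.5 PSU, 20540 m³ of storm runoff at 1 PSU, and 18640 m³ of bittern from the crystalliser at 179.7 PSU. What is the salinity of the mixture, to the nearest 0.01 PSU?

Total salt / total volume:
salt = 29,260×63.5 + 38,550×48.5 + 20,540×1 + 18,640×179.7 = 1,858,010 + 1,869,675 + 20,540 + 3,349,608 = 7,097,833
volume = 29,260 + 38,550 + 20,540 + 18,640 = 106,990 m³
S = 7,097,833 / 106,990 = 66.3411 PSU

66.34 PSU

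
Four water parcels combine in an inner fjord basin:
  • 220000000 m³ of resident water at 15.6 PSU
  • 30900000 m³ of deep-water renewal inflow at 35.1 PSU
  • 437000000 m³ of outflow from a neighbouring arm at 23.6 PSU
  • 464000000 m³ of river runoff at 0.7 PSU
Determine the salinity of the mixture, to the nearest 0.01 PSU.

Total salt / total volume:
salt = 220,000,000×15.6 + 30,900,000×35.1 + 437,000,000×23.6 + 464,000,000×0.7 = 3,432,000,000 + 1,084,590,000 + 10,313,200,000 + 324,800,000 = 15,154,590,000
volume = 220,000,000 + 30,900,000 + 437,000,000 + 464,000,000 = 1,151,900,000 m³
S = 15,154,590,000 / 1,151,900,000 = 13.1562 PSU

13.16 PSU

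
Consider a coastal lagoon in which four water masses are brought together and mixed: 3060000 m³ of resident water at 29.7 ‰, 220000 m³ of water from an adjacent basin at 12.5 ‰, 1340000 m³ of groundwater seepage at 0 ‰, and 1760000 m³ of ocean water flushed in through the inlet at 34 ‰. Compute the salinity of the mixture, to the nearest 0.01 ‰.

Mass of salt is conserved:
salt = 3,060,000×29.7 + 220,000×12.5 + 1,340,000×0 + 1,760,000×34 = 90,882,000 + 2,750,000 + 0 + 59,840,000 = 153,472,000
volume = 3,060,000 + 220,000 + 1,340,000 + 1,760,000 = 6,380,000 m³
S = 153,472,000 / 6,380,000 = 24.0552 ‰

24.06 ‰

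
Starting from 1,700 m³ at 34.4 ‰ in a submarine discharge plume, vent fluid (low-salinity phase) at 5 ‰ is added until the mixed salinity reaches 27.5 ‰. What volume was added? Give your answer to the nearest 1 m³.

Salt balance: 1,700×34.4 + V×5 = (1,700+V)×27.5
58,480 + 5V = 46,750 + 27.5V
11,730 = 22.5V
V = 521.33 m³

521 m³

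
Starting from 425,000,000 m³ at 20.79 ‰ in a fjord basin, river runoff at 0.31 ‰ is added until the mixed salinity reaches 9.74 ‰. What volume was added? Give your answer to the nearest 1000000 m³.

498000000 m³

Salt balance: 425,000,000×20.79 + V×0.31 = (425,000,000+V)×9.74
8,835,750,000 + 0.31V = 4,139,500,000 + 9.74V
4,696,250,000 = 9.43V
V = 498,011,664.9 m³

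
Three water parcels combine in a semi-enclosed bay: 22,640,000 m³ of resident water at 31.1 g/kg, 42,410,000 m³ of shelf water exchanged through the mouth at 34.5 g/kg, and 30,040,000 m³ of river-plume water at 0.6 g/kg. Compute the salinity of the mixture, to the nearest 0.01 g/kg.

Weighted by volume,
salt = 22,640,000×31.1 + 42,410,000×34.5 + 30,040,000×0.6 = 704,104,000 + 1,463,145,000 + 18,024,000 = 2,185,273,000
volume = 22,640,000 + 42,410,000 + 30,040,000 = 95,090,000 m³
S = 2,185,273,000 / 95,090,000 = 22.9811 g/kg

22.98 g/kg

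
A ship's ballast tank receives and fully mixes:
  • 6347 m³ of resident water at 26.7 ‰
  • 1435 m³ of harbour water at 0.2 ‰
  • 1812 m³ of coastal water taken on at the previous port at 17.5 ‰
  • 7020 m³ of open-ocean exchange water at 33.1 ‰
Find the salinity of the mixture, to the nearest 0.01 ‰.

26.11 ‰

Conserving salt mass:
salt = 6,347×26.7 + 1,435×0.2 + 1,812×17.5 + 7,020×33.1 = 169,464.9 + 287 + 31,710 + 232,362 = 433,823.9
volume = 6,347 + 1,435 + 1,812 + 7,020 = 16,614 m³
S = 433,823.9 / 16,614 = 26.1119 ‰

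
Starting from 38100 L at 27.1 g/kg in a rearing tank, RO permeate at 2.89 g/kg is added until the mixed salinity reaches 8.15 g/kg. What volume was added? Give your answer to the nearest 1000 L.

137000 L

Salt balance: 38,100×27.1 + V×2.89 = (38,100+V)×8.15
1,032,510 + 2.89V = 310,515 + 8.15V
721,995 = 5.26V
V = 137,261.41 L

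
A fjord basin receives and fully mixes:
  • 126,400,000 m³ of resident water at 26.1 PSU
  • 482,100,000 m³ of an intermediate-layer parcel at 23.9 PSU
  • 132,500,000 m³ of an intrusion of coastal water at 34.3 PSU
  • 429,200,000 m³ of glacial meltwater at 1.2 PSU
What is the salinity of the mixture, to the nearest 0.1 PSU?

Weighted by volume,
salt = 126,400,000×26.1 + 482,100,000×23.9 + 132,500,000×34.3 + 429,200,000×1.2 = 3,299,040,000 + 11,522,190,000 + 4,544,750,000 + 515,040,000 = 19,881,020,000
volume = 126,400,000 + 482,100,000 + 132,500,000 + 429,200,000 = 1,170,200,000 m³
S = 19,881,020,000 / 1,170,200,000 = 16.989 PSU

17.0 PSU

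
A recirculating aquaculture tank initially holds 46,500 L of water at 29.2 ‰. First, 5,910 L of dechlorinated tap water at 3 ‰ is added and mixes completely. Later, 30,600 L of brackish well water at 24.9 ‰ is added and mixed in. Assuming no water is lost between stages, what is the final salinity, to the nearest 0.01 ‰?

Weighted by volume,
Initial salt = 46,500×29.2 = 1,357,800
After stage 1: salt = 1,357,800 + 5,910×3 = 1,375,530; volume = 52,410 L; S = 26.246 ‰
After stage 2: salt = 1,375,530 + 30,600×24.9 = 2,137,470; volume = 83,010 L
S = 2,137,470 / 83,010 = 25.7495 ‰

25.75 ‰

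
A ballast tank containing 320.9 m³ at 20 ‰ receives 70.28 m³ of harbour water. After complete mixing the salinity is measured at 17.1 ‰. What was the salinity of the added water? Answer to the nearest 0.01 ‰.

Salt balance: 320.9×20 + 70.28×S = 391.18×17.1
6,418 + 70.28·S = 6,689.178
S = (6,689.178 − 6,418) / 70.28 = 3.8585 ‰

3.86 ‰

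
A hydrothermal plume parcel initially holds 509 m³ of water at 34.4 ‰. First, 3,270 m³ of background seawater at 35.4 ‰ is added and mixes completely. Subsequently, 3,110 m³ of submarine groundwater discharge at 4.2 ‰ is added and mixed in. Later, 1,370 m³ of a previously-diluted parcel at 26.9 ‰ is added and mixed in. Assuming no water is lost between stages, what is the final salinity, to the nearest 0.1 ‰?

22.2 ‰

By conservation of dissolved salt,
Initial salt = 509×34.4 = 17,509.6
After stage 1: salt = 17,509.6 + 3,270×35.4 = 133,267.6; volume = 3,779 m³; S = 35.265 ‰
After stage 2: salt = 133,267.6 + 3,110×4.2 = 146,329.6; volume = 6,889 m³; S = 21.241 ‰
After stage 3: salt = 146,329.6 + 1,370×26.9 = 183,182.6; volume = 8,259 m³
S = 183,182.6 / 8,259 = 22.1798 ‰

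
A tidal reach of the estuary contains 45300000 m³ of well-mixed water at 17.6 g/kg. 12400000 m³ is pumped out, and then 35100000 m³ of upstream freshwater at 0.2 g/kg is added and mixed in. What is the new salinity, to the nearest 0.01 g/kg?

Remaining after removal: 32,900,000 m³ at 17.6 g/kg (salt = 579,040,000)
After addition: salt = 579,040,000 + 35,100,000×0.2 = 586,060,000; volume = 68,000,000 m³
S = 586,060,000 / 68,000,000 = 8.6185 g/kg

8.62 g/kg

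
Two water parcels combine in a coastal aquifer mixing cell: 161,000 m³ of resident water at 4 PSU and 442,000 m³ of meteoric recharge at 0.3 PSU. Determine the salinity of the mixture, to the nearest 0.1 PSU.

1.3 PSU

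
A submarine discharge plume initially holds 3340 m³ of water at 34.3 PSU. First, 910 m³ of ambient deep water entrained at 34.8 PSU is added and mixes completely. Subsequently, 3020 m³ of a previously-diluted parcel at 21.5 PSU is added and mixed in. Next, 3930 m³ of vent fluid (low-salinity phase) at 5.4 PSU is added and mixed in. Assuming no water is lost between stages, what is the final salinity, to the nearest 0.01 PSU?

20.75 PSU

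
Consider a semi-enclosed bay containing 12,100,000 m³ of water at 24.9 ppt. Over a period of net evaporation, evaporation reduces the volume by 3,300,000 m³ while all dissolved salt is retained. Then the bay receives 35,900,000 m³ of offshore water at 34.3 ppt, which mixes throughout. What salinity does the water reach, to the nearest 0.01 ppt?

After evaporation: salt = 12,100,000×24.9 = 301,290,000; volume = 12,100,000 − 3,300,000 = 8,800,000 m³
After mixing: salt = 301,290,000 + 35,900,000×34.3 = 1,532,660,000; volume = 8,800,000 + 35,900,000 = 44,700,000 m³
S = 1,532,660,000 / 44,700,000 = 34.2877 ppt

34.29 ppt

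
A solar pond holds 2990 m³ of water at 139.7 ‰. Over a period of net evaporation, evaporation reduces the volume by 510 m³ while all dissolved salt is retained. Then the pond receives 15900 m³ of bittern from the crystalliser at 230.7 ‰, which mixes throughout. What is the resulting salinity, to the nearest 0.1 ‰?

222.3 ‰

After evaporation: salt = 2,990×139.7 = 417,703; volume = 2,990 − 510 = 2,480 m³
After mixing: salt = 417,703 + 15,900×230.7 = 4,085,833; volume = 2,480 + 15,900 = 18,380 m³
S = 4,085,833 / 18,380 = 222.2978 ‰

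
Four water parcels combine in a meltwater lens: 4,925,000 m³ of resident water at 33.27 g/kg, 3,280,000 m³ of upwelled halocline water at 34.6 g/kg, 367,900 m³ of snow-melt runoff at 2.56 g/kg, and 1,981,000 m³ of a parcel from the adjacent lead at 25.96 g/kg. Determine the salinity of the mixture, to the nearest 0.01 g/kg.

Salt balance:
salt = 4,925,000×33.27 + 3,280,000×34.6 + 367,900×2.56 + 1,981,000×25.96 = 163,854,750 + 113,488,000 + 941,824 + 51,426,760 = 329,711,334
volume = 4,925,000 + 3,280,000 + 367,900 + 1,981,000 = 10,553,900 m³
S = 329,711,334 / 10,553,900 = 31.2407 g/kg

31.24 g/kg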